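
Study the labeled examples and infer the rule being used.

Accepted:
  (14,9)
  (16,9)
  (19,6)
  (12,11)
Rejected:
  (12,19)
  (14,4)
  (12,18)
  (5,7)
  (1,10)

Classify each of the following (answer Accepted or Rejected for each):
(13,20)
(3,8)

Rejected, Rejected

The rule appears to be: first > second AND sum is odd.
(13,20) → 13 < 20, 13+20 = 33 → Rejected. (3,8) → 3 < 8, 3+8 = 11 → Rejected.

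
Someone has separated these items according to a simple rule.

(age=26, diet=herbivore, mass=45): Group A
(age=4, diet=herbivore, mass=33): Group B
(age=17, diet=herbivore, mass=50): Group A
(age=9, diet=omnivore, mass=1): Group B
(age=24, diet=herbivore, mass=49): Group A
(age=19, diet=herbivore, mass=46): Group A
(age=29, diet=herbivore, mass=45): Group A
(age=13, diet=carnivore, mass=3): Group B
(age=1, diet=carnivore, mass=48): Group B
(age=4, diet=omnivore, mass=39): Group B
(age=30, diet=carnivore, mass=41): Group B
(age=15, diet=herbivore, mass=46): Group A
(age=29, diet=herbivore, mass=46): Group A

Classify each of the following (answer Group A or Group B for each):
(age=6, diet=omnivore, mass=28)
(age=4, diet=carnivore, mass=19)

Group B, Group B

Every 'Group A' example satisfies: diet is herbivore AND age ≥ 9. None of the 'Group B' examples do.
(age=6, diet=omnivore, mass=28): diet is omnivore, age = 6 — lacks this property, so Group B.
(age=4, diet=carnivore, mass=19): diet is carnivore, age = 4 — lacks this property, so Group B.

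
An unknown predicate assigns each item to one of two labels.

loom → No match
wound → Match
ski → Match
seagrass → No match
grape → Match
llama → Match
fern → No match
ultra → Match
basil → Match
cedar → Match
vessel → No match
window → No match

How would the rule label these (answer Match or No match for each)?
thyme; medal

The distinguishing property — odd length — holds for all the 'Match' cases and none of the 'No match' cases.
thyme — length 5, hence Match.
medal — length 5, hence Match.

Match, Match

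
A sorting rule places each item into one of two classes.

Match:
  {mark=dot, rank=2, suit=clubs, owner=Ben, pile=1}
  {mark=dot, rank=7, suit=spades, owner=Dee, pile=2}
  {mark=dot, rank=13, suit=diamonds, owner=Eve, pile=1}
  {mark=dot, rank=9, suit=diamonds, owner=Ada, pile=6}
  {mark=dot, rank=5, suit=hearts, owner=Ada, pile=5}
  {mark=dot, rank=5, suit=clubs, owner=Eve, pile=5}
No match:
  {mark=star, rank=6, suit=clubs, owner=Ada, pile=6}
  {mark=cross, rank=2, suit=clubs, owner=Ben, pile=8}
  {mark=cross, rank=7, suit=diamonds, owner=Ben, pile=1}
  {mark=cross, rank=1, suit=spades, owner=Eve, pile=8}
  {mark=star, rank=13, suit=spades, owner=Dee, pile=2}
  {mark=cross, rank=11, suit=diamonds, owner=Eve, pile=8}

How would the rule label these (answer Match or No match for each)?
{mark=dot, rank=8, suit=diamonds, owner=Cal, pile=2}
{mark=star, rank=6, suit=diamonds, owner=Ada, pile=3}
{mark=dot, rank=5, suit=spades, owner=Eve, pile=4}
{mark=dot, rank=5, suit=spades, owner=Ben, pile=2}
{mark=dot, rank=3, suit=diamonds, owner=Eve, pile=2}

Match, No match, Match, Match, Match

Comparing the two groups points to one rule — mark is dot.
{mark=dot, rank=8, suit=diamonds, owner=Cal, pile=2} — mark is dot, hence Match. {mark=star, rank=6, suit=diamonds, owner=Ada, pile=3} — mark is star, hence No match. {mark=dot, rank=5, suit=spades, owner=Eve, pile=4} — mark is dot, hence Match. {mark=dot, rank=5, suit=spades, owner=Ben, pile=2} — mark is dot, hence Match. {mark=dot, rank=3, suit=diamonds, owner=Eve, pile=2} — mark is dot, hence Match.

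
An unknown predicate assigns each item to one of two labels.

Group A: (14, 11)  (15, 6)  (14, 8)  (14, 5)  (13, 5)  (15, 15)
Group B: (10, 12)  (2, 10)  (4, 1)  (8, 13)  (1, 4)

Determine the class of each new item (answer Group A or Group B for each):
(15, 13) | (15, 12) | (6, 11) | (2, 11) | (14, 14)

Group A, Group A, Group B, Group B, Group A

The classifier is using: first ≥ 11.
(15, 13): first 15, has this property → Group A. (15, 12): first 15, has this property → Group A. (6, 11): first 6, doesn't qualify → Group B. (2, 11): first 2, doesn't qualify → Group B. (14, 14): first 14, has this property → Group A.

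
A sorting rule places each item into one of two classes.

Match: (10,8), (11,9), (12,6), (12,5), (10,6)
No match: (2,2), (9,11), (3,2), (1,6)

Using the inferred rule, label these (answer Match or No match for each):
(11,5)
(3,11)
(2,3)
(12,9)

Match, No match, No match, Match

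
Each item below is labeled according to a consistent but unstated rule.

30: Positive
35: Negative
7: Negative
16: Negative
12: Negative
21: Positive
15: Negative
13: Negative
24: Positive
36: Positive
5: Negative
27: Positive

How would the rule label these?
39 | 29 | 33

Positive, Negative, Positive

The rule appears to be: multiple of 3 AND at least 16.
Positive: 39, since 39 = 3·13, 39 ≥ 16.
Negative: 29, since 29 = 3·9 + 2, 29 ≥ 16.
Positive: 33, since 33 = 3·11, 33 ≥ 16.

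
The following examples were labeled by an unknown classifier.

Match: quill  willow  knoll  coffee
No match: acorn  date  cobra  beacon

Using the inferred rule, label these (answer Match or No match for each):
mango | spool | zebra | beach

No match, Match, No match, No match

One predicate separates the groups cleanly: has a double letter.
No match: mango, since no doubled letter. Match: spool, since 'oo' doubled. No match: zebra, since no doubled letter. No match: beach, since no doubled letter.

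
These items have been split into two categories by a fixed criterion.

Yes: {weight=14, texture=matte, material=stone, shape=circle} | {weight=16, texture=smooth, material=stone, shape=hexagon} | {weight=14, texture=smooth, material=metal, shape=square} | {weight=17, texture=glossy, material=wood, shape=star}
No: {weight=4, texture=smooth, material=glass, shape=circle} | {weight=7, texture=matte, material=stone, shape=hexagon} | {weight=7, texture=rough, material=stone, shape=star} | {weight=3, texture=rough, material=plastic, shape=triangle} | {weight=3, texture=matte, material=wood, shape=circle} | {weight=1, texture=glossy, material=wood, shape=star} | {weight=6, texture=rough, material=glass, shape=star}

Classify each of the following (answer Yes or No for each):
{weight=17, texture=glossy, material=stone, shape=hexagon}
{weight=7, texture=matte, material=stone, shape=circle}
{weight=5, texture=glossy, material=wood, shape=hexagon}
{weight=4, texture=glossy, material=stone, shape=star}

Yes, No, No, No

Rule: weight ≥ 14. This holds for each 'Yes' example and fails for each 'No' one.
{weight=17, texture=glossy, material=stone, shape=hexagon} → weight = 17 → Yes. {weight=7, texture=matte, material=stone, shape=circle} → weight = 7 → No. {weight=5, texture=glossy, material=wood, shape=hexagon} → weight = 5 → No. {weight=4, texture=glossy, material=stone, shape=star} → weight = 4 → No.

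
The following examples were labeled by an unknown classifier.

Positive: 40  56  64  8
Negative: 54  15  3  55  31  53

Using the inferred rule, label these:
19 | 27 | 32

The distinguishing property — multiple of 4 — holds for all the 'Positive' cases and none of the 'Negative' cases.
19: 19 = 4·4 + 3, fails this test → Negative. 27: 27 = 4·6 + 3, fails this test → Negative. 32: 32 = 4·8, checks out → Positive.

Negative, Negative, Positive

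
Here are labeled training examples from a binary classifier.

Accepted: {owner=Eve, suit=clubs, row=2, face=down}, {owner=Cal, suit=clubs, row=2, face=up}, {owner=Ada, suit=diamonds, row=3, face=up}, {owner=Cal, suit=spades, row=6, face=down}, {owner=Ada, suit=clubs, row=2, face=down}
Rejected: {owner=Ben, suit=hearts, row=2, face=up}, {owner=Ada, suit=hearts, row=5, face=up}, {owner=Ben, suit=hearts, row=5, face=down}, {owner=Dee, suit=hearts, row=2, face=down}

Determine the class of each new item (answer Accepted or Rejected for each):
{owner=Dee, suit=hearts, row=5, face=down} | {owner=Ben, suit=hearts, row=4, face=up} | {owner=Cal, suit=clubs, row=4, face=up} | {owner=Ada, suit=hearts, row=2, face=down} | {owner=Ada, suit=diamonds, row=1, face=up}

Rejected, Rejected, Accepted, Rejected, Accepted

The simplest hypothesis consistent with all the labels is: suit is not hearts.
{owner=Dee, suit=hearts, row=5, face=down}: suit is hearts, doesn't qualify → Rejected. {owner=Ben, suit=hearts, row=4, face=up}: suit is hearts, doesn't qualify → Rejected. {owner=Cal, suit=clubs, row=4, face=up}: suit is clubs, has this property → Accepted. {owner=Ada, suit=hearts, row=2, face=down}: suit is hearts, doesn't qualify → Rejected. {owner=Ada, suit=diamonds, row=1, face=up}: suit is diamonds, has this property → Accepted.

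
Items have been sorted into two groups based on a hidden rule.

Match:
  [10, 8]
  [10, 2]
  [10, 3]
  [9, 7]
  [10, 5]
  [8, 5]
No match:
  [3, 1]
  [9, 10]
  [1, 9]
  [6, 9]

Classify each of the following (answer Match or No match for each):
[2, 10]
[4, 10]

Rule: first > second AND sum ≥ 10. This holds for each 'Match' example and fails for each 'No match' one.
No match: [2, 10], since 2 < 10, 2+10 = 12.
No match: [4, 10], since 4 < 10, 4+10 = 14.

No match, No match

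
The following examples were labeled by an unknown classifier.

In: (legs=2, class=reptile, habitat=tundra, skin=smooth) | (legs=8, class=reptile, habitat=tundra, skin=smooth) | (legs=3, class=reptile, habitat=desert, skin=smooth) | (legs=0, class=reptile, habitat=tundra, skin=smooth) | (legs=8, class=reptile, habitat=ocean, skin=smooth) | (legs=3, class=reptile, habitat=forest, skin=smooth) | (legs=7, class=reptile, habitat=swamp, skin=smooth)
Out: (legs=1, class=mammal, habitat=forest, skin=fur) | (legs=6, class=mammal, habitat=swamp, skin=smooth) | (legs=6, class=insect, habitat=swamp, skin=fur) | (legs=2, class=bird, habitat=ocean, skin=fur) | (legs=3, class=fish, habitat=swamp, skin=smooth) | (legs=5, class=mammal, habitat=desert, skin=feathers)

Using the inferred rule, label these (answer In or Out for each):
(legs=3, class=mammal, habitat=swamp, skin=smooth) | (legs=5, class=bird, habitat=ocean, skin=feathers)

Every 'In' example satisfies: class is reptile. None of the 'Out' examples do.
(legs=3, class=mammal, habitat=swamp, skin=smooth): class is mammal — does not fit, so Out. (legs=5, class=bird, habitat=ocean, skin=feathers): class is bird — does not fit, so Out.

Out, Out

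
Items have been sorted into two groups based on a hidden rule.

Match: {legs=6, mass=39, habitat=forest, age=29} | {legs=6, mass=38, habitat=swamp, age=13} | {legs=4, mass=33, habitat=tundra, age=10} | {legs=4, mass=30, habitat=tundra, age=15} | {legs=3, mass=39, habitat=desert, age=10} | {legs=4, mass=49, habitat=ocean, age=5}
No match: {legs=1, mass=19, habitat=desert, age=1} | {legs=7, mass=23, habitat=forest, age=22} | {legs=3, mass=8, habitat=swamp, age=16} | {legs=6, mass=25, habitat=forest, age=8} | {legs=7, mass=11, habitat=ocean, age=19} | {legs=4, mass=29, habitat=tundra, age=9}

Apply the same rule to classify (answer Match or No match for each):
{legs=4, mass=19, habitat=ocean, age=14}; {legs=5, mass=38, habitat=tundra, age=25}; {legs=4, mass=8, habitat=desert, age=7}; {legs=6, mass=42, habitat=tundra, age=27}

No match, Match, No match, Match

The classifier is using: mass ≥ 30.
{legs=4, mass=19, habitat=ocean, age=14} → mass = 19 → No match. {legs=5, mass=38, habitat=tundra, age=25} → mass = 38 → Match. {legs=4, mass=8, habitat=desert, age=7} → mass = 8 → No match. {legs=6, mass=42, habitat=tundra, age=27} → mass = 42 → Match.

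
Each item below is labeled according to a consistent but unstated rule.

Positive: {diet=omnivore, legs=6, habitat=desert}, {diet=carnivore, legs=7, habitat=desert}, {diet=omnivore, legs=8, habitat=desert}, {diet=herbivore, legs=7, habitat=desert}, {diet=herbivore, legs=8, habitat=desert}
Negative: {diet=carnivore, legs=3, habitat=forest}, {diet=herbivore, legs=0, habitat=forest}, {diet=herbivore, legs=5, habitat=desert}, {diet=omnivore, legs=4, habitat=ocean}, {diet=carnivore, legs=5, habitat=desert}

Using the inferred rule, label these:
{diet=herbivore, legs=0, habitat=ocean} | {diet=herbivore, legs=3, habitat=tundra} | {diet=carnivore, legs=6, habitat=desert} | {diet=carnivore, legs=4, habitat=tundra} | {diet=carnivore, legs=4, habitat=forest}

One predicate separates the groups cleanly: legs ≥ 6.

Negative, Negative, Positive, Negative, Negative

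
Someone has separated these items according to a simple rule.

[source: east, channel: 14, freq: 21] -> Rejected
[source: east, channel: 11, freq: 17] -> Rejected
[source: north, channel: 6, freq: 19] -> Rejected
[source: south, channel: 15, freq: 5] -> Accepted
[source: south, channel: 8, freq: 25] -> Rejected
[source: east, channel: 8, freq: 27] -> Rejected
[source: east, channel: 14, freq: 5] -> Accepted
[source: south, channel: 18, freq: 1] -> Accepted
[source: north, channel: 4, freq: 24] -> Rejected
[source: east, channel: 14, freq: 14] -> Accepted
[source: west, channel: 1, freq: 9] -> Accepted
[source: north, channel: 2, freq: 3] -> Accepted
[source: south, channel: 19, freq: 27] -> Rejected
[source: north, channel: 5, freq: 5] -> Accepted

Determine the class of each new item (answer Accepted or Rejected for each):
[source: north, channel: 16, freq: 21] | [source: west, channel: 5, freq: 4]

The rule appears to be: freq ≤ 14.
[source: north, channel: 16, freq: 21] — freq = 21, hence Rejected.
[source: west, channel: 5, freq: 4] — freq = 4, hence Accepted.

Rejected, Accepted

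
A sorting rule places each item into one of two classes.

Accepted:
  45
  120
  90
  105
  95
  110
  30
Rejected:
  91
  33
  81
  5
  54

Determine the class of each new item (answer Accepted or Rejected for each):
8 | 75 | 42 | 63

Every 'Accepted' example satisfies: multiple of 5 AND at least 30. None of the 'Rejected' examples do.
Rejected: 8, since 8 = 5·1 + 3, 8 < 30.
Accepted: 75, since 75 = 5·15, 75 ≥ 30.
Rejected: 42, since 42 = 5·8 + 2, 42 ≥ 30.
Rejected: 63, since 63 = 5·12 + 3, 63 ≥ 30.

Rejected, Accepted, Rejected, Rejected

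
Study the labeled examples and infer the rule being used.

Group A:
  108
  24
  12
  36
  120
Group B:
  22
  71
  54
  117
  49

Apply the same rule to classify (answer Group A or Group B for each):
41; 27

Group B, Group B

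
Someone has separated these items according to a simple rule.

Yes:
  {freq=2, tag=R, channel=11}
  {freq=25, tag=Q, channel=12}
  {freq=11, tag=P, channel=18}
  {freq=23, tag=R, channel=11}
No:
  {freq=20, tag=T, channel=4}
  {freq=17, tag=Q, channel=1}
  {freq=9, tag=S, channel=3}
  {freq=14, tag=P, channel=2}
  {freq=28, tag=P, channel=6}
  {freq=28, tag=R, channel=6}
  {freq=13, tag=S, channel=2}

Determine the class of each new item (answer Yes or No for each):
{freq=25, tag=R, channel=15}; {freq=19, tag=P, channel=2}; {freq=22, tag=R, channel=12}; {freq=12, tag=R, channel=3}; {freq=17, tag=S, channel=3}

Every 'Yes' example satisfies: channel ≥ 11. None of the 'No' examples do.

Yes, No, Yes, No, No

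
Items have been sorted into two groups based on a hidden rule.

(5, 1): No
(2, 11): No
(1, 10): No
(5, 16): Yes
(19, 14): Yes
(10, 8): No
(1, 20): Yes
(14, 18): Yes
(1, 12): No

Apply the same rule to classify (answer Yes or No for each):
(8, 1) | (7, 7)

No, No

The rule appears to be: sum ≥ 21.
(8, 1) → 8+1 = 9 → No.
(7, 7) → 7+7 = 14 → No.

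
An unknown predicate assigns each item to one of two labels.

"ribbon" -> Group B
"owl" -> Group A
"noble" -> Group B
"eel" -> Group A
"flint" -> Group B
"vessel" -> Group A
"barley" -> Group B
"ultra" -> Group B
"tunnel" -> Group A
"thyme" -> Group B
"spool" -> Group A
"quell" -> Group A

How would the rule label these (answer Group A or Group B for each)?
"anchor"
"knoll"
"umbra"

Group B, Group A, Group B

The pattern is that an item is 'Group A' exactly when: ends with 'l'.
"anchor" — ends with 'r', hence Group B. "knoll" — ends with 'l', hence Group A. "umbra" — ends with 'a', hence Group B.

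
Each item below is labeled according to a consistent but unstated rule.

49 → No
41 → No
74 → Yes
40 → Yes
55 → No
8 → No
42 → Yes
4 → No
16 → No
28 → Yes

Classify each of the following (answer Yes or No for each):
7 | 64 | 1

No, Yes, No

All 'Yes' examples share one property — even AND at least 28 — and every 'No' example lacks it.
7: 7 is odd, 7 < 28 — fails the rule, so No.
64: 64 is even, 64 ≥ 28 — has this property, so Yes.
1: 1 is odd, 1 < 28 — fails the rule, so No.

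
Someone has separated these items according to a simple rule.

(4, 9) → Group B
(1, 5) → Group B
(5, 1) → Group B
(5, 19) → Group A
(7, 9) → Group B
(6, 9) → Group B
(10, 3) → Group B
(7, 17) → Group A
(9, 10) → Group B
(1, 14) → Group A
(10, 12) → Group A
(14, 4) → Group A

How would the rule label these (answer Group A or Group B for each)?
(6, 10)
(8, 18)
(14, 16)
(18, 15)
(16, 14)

Group B, Group A, Group A, Group A, Group A

The rule appears to be: max ≥ 12.
(6, 10) — max 10, hence Group B. (8, 18) — max 18, hence Group A. (14, 16) — max 16, hence Group A. (18, 15) — max 18, hence Group A. (16, 14) — max 16, hence Group A.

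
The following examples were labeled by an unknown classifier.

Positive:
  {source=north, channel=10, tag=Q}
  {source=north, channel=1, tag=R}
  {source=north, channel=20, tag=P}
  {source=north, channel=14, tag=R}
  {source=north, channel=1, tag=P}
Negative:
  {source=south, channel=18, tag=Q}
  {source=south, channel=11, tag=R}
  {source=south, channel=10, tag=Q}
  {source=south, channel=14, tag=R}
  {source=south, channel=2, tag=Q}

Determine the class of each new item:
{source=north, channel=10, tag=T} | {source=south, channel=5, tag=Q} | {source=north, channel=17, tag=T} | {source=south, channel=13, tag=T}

Positive, Negative, Positive, Negative

Every 'Positive' example satisfies: source is north. None of the 'Negative' examples do.
Positive: {source=north, channel=10, tag=T}, since source is north.
Negative: {source=south, channel=5, tag=Q}, since source is south.
Positive: {source=north, channel=17, tag=T}, since source is north.
Negative: {source=south, channel=13, tag=T}, since source is south.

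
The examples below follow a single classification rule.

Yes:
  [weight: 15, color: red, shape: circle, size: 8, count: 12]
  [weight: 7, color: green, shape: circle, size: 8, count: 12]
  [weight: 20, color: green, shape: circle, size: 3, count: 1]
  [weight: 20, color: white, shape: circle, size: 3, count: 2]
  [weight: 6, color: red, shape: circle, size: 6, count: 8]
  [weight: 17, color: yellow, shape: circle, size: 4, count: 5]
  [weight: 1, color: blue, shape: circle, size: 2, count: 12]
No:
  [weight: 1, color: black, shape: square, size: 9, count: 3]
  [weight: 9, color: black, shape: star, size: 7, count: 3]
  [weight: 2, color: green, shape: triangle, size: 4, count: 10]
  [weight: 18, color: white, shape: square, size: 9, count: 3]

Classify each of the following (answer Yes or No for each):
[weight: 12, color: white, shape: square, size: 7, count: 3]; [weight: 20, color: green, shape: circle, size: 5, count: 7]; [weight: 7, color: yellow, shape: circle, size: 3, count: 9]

No, Yes, Yes

The classifier is using: shape is circle.
[weight: 12, color: white, shape: square, size: 7, count: 3]: No (shape is square).
[weight: 20, color: green, shape: circle, size: 5, count: 7]: Yes (shape is circle).
[weight: 7, color: yellow, shape: circle, size: 3, count: 9]: Yes (shape is circle).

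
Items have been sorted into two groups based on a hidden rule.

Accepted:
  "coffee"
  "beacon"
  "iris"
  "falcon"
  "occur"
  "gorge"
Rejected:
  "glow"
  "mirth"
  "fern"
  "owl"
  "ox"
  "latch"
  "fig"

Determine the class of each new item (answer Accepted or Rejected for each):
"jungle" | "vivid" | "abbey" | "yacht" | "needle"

Accepted, Accepted, Accepted, Rejected, Accepted

All 'Accepted' examples share one property — has ≥ 2 vowels — and every 'Rejected' example lacks it.
"jungle" → 2 vowels → Accepted. "vivid" → 2 vowels → Accepted. "abbey" → 2 vowels → Accepted. "yacht" → 1 vowel → Rejected. "needle" → 3 vowels → Accepted.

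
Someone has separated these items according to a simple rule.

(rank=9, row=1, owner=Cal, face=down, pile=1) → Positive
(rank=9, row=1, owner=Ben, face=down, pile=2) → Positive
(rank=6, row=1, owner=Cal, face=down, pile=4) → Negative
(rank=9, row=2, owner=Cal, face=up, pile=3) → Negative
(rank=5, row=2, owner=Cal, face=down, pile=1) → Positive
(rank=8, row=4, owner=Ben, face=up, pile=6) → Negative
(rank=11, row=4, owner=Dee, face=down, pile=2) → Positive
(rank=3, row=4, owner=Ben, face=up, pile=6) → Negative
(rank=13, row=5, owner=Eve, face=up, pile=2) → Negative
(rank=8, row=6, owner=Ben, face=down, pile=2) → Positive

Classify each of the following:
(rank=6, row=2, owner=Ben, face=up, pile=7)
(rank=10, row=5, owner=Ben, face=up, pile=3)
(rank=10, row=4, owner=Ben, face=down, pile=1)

Negative, Negative, Positive

The classifier is using: face is down AND pile ≤ 2.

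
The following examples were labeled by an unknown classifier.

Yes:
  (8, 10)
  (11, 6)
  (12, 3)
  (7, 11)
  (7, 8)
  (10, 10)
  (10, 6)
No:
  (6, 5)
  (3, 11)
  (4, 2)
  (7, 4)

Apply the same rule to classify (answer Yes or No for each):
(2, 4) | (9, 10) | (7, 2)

The classifier is using: sum ≥ 15.
(2, 4): No (2+4 = 6). (9, 10): Yes (9+10 = 19). (7, 2): No (7+2 = 9).

No, Yes, No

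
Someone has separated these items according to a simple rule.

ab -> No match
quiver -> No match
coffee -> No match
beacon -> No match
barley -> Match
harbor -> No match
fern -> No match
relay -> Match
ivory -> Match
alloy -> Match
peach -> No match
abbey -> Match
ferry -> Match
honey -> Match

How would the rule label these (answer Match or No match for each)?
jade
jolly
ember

No match, Match, No match

Rule: contains 'y'. This holds for each 'Match' example and fails for each 'No match' one.
jade: No match (no 'y').
jolly: Match (has 'y').
ember: No match (no 'y').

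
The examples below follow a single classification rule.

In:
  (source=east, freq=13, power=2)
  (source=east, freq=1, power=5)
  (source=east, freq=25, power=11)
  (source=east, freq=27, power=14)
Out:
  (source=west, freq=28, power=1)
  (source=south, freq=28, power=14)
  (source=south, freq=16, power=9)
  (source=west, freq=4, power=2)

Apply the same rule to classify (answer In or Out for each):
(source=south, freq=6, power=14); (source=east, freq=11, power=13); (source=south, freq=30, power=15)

Rule: source is east. This holds for each 'In' example and fails for each 'Out' one.
(source=south, freq=6, power=14): source is south — does not pass, so Out.
(source=east, freq=11, power=13): source is east — satisfies this, so In.
(source=south, freq=30, power=15): source is south — does not pass, so Out.

Out, In, Out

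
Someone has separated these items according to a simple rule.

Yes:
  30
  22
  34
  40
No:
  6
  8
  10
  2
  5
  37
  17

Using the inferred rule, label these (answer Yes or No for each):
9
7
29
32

Every 'Yes' example satisfies: even AND at least 17. None of the 'No' examples do.
9: 9 is odd, 9 < 17, does not pass → No.
7: 7 is odd, 7 < 17, does not pass → No.
29: 29 is odd, 29 ≥ 17, does not pass → No.
32: 32 is even, 32 ≥ 17, satisfies this → Yes.

No, No, No, Yes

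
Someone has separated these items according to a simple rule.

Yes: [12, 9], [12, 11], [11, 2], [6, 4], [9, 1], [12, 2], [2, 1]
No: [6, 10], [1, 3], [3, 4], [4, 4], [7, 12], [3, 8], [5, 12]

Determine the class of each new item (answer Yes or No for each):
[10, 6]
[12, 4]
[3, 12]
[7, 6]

Comparing the two groups points to one rule — first > second.
[10, 6] — 10 > 6, hence Yes. [12, 4] — 12 > 4, hence Yes. [3, 12] — 3 < 12, hence No. [7, 6] — 7 > 6, hence Yes.

Yes, Yes, No, Yes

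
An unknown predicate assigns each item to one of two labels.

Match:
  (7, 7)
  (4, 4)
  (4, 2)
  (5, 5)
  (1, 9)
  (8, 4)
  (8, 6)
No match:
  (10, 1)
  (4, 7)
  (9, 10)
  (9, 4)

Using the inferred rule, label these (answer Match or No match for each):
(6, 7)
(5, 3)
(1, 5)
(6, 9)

No match, Match, Match, No match

The pattern is that an item is 'Match' exactly when: sum is even.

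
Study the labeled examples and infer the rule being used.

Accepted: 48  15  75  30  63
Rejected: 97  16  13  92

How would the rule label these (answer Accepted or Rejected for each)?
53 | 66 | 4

'Accepted' ⟺ multiple of 3.

Rejected, Accepted, Rejected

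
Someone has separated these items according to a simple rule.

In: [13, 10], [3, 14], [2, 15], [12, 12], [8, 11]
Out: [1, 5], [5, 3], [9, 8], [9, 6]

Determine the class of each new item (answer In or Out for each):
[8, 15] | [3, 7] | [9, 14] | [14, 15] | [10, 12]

In, Out, In, In, In

One predicate separates the groups cleanly: second ≥ 9.
In: [8, 15], since second 15.
Out: [3, 7], since second 7.
In: [9, 14], since second 14.
In: [14, 15], since second 15.
In: [10, 12], since second 12.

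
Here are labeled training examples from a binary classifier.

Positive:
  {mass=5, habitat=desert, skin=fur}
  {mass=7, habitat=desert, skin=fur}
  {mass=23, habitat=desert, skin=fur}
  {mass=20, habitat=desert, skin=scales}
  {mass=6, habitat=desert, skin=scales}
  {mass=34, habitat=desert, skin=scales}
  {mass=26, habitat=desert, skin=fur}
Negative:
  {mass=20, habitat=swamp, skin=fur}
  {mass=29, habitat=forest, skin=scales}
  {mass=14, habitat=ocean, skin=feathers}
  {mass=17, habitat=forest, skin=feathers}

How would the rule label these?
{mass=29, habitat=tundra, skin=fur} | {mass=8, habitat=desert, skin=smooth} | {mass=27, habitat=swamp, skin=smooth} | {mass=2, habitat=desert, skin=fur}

Negative, Positive, Negative, Positive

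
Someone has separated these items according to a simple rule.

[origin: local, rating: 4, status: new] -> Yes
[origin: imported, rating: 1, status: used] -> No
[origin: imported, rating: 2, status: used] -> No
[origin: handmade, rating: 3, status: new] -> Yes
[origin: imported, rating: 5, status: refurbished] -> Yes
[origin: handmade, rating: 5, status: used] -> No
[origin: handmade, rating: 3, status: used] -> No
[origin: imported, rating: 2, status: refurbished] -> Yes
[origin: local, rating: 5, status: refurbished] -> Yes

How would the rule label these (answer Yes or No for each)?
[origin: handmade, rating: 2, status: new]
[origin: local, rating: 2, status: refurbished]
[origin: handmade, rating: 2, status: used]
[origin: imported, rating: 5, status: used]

Yes, Yes, No, No

The distinguishing property — status is not used — holds for all the 'Yes' cases and none of the 'No' cases.
[origin: handmade, rating: 2, status: new] — status is new, hence Yes. [origin: local, rating: 2, status: refurbished] — status is refurbished, hence Yes. [origin: handmade, rating: 2, status: used] — status is used, hence No. [origin: imported, rating: 5, status: used] — status is used, hence No.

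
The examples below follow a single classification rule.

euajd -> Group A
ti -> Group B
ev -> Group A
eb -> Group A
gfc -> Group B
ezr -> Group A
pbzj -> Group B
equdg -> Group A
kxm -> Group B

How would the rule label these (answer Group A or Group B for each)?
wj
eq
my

The pattern is that an item is 'Group A' exactly when: contains 'e'.
wj → no 'e' → Group B. eq → has 'e' → Group A. my → no 'e' → Group B.

Group B, Group A, Group B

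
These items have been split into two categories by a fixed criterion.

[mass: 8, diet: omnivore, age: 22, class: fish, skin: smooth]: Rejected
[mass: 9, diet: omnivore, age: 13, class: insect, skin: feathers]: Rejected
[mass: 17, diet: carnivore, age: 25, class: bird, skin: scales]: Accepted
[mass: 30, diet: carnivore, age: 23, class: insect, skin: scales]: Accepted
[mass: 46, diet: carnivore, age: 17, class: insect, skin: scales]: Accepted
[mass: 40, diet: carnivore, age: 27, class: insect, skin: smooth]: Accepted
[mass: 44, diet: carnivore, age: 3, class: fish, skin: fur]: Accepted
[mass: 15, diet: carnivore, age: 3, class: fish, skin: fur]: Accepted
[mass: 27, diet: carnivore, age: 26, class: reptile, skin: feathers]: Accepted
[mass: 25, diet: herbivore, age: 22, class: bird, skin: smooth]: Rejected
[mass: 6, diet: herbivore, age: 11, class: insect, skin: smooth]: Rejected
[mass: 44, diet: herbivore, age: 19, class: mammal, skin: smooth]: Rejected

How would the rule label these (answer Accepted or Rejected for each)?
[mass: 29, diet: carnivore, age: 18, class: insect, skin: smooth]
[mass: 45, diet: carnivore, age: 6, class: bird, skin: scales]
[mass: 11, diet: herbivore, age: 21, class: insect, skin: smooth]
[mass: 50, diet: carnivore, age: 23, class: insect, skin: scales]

Accepted, Accepted, Rejected, Accepted

The simplest hypothesis consistent with all the labels is: diet is carnivore.
[mass: 29, diet: carnivore, age: 18, class: insect, skin: smooth]: diet is carnivore, qualifies → Accepted. [mass: 45, diet: carnivore, age: 6, class: bird, skin: scales]: diet is carnivore, qualifies → Accepted. [mass: 11, diet: herbivore, age: 21, class: insect, skin: smooth]: diet is herbivore, does not pass → Rejected. [mass: 50, diet: carnivore, age: 23, class: insect, skin: scales]: diet is carnivore, qualifies → Accepted.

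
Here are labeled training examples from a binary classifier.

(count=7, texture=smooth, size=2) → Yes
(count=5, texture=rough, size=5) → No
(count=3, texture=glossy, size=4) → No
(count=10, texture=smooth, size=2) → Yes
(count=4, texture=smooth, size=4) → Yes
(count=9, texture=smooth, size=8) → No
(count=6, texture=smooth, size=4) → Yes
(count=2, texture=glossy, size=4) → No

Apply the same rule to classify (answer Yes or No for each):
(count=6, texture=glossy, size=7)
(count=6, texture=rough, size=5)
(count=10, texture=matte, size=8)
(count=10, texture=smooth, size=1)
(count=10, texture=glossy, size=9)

No, No, No, Yes, No

'Yes' ⟺ texture is smooth AND size ≤ 4.
(count=6, texture=glossy, size=7) → texture is glossy, size = 7 → No. (count=6, texture=rough, size=5) → texture is rough, size = 5 → No. (count=10, texture=matte, size=8) → texture is matte, size = 8 → No. (count=10, texture=smooth, size=1) → texture is smooth, size = 1 → Yes. (count=10, texture=glossy, size=9) → texture is glossy, size = 9 → No.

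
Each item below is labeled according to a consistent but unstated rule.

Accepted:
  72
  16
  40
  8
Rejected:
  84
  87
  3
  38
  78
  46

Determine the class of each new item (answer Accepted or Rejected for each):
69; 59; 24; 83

Rule: multiple of 8. This holds for each 'Accepted' example and fails for each 'Rejected' one.
69 → 69 = 8·8 + 5 → Rejected.
59 → 59 = 8·7 + 3 → Rejected.
24 → 24 = 8·3 → Accepted.
83 → 83 = 8·10 + 3 → Rejected.

Rejected, Rejected, Accepted, Rejected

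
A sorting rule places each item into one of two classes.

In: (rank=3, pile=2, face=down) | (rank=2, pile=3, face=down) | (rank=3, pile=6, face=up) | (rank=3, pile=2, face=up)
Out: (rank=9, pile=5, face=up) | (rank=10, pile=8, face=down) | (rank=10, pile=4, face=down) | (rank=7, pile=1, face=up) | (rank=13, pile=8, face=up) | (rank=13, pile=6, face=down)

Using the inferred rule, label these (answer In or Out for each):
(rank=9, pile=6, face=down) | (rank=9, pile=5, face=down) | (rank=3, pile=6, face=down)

Out, Out, In

The classifier is using: rank ≤ 3.
(rank=9, pile=6, face=down) — rank = 9, hence Out.
(rank=9, pile=5, face=down) — rank = 9, hence Out.
(rank=3, pile=6, face=down) — rank = 3, hence In.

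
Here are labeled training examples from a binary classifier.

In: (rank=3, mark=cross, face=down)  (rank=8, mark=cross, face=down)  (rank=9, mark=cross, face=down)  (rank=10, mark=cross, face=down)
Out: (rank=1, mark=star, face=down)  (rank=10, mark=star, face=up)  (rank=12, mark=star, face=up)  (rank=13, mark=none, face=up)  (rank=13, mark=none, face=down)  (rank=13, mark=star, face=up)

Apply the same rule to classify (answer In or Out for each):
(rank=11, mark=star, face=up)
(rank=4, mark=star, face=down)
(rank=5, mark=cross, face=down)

Comparing the two groups points to one rule — mark is cross.
(rank=11, mark=star, face=up) → mark is star → Out.
(rank=4, mark=star, face=down) → mark is star → Out.
(rank=5, mark=cross, face=down) → mark is cross → In.

Out, Out, In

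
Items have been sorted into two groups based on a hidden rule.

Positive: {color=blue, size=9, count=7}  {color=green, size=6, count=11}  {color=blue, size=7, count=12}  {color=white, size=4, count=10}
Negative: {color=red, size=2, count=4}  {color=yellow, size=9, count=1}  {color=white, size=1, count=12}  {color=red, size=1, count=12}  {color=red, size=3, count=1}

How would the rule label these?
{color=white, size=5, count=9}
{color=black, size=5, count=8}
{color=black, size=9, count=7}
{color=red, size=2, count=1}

Positive, Positive, Positive, Negative

A rule that fits every label: size ≥ 2 AND count ≥ 7 — true of each 'Positive' example, false of each 'Negative' one.
{color=white, size=5, count=9} → size = 5, count = 9 → Positive.
{color=black, size=5, count=8} → size = 5, count = 8 → Positive.
{color=black, size=9, count=7} → size = 9, count = 7 → Positive.
{color=red, size=2, count=1} → size = 2, count = 1 → Negative.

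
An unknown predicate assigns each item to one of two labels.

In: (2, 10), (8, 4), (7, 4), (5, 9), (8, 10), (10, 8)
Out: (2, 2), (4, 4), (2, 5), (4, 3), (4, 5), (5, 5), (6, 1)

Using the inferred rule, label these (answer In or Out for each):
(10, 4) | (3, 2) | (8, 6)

The distinguishing property — sum ≥ 11 — holds for all the 'In' cases and none of the 'Out' cases.
(10, 4): 10+4 = 14, checks out → In. (3, 2): 3+2 = 5, lacks this property → Out. (8, 6): 8+6 = 14, checks out → In.

In, Out, In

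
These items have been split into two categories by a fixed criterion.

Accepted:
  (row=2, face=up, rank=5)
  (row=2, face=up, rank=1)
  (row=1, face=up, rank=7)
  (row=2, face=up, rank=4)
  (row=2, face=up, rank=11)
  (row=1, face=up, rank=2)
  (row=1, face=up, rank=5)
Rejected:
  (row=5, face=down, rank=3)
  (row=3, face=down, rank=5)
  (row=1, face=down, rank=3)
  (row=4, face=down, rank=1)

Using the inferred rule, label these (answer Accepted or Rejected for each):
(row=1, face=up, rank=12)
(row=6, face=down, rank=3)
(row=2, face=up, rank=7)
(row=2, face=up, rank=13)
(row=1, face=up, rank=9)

Accepted, Rejected, Accepted, Accepted, Accepted

The classifier is using: face is up.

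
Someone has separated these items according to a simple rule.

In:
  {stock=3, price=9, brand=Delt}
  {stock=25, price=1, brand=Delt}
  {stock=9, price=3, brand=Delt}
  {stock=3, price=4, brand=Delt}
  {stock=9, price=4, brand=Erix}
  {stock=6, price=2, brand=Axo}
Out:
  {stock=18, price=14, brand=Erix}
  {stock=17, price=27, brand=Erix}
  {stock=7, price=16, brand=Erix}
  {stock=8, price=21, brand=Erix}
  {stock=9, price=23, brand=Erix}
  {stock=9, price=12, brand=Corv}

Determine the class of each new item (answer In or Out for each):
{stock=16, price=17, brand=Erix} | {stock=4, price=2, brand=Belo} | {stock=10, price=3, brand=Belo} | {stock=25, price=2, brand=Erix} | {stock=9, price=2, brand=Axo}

The rule appears to be: price ≤ 9.
{stock=16, price=17, brand=Erix} → price = 17 → Out. {stock=4, price=2, brand=Belo} → price = 2 → In. {stock=10, price=3, brand=Belo} → price = 3 → In. {stock=25, price=2, brand=Erix} → price = 2 → In. {stock=9, price=2, brand=Axo} → price = 2 → In.

Out, In, In, In, In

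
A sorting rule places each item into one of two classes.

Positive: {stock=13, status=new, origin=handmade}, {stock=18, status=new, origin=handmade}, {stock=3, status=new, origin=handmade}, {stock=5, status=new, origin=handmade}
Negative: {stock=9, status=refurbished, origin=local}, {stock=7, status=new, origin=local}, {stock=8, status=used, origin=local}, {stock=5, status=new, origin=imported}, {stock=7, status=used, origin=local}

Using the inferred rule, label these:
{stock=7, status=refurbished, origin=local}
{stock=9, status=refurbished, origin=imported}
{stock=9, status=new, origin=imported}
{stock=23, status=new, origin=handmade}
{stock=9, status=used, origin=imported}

The rule appears to be: origin is handmade.
{stock=7, status=refurbished, origin=local}: origin is local, lacks this property → Negative. {stock=9, status=refurbished, origin=imported}: origin is imported, lacks this property → Negative. {stock=9, status=new, origin=imported}: origin is imported, lacks this property → Negative. {stock=23, status=new, origin=handmade}: origin is handmade, meets the rule → Positive. {stock=9, status=used, origin=imported}: origin is imported, lacks this property → Negative.

Negative, Negative, Negative, Positive, Negative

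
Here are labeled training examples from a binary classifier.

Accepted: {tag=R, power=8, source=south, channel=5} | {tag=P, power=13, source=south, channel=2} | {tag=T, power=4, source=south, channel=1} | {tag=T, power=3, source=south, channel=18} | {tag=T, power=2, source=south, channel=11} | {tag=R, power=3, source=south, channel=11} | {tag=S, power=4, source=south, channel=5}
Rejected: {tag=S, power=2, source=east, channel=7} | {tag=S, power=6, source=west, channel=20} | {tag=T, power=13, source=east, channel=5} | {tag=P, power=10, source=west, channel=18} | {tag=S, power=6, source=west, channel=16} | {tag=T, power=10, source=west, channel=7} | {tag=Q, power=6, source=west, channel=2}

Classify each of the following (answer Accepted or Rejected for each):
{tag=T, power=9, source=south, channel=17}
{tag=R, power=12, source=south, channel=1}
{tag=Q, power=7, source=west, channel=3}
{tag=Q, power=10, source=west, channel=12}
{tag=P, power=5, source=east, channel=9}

A rule that fits every label: source is south — true of each 'Accepted' example, false of each 'Rejected' one.
{tag=T, power=9, source=south, channel=17}: source is south, qualifies → Accepted. {tag=R, power=12, source=south, channel=1}: source is south, qualifies → Accepted. {tag=Q, power=7, source=west, channel=3}: source is west, does not pass → Rejected. {tag=Q, power=10, source=west, channel=12}: source is west, does not pass → Rejected. {tag=P, power=5, source=east, channel=9}: source is east, does not pass → Rejected.

Accepted, Accepted, Rejected, Rejected, Rejected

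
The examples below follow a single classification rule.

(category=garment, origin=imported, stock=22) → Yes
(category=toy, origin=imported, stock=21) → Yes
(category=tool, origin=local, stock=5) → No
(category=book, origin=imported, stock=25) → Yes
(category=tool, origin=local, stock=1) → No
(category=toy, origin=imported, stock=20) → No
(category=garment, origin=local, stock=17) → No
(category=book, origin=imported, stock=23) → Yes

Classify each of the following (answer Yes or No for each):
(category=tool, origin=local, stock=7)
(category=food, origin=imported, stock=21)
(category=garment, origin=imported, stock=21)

Every 'Yes' example satisfies: stock ≥ 21. None of the 'No' examples do.
(category=tool, origin=local, stock=7): stock = 7 — lacks this property, so No. (category=food, origin=imported, stock=21): stock = 21 — meets the rule, so Yes. (category=garment, origin=imported, stock=21): stock = 21 — meets the rule, so Yes.

No, Yes, Yes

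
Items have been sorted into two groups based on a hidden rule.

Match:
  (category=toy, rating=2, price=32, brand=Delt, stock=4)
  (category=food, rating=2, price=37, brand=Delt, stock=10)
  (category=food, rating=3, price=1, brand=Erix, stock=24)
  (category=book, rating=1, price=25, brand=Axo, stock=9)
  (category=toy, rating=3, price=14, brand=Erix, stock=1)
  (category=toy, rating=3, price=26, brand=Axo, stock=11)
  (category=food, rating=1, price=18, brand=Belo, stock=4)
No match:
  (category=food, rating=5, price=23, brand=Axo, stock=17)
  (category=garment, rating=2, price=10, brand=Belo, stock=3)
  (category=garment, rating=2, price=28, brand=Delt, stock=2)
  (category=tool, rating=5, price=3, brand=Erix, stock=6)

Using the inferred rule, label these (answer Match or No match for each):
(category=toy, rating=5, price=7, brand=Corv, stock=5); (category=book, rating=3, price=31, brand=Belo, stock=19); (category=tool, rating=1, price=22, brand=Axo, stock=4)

No match, Match, Match

The simplest hypothesis consistent with all the labels is: category is not garment AND rating ≤ 3.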